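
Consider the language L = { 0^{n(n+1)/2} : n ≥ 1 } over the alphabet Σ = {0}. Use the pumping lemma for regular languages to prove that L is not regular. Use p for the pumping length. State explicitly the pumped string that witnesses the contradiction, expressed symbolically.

0^{p(p+1)/2+k}

Assume L is regular; let p be its pumping constant.
Take w = 0^{p(p+1)/2} ∈ L with |w| = p(p+1)/2 ≥ p.
Write w = xyz as guaranteed by the lemma, with |xy| ≤ p and |y| ≥ 1.
Then y = 0^k for some k with 1 ≤ k ≤ p.
Pump with i = 2: xy^2z = 0^{p(p+1)/2+k}. Since 1 ≤ k ≤ p, p(p+1)/2 < p(p+1)/2+k ≤ p(p+1)/2+p < (p+1)(p+2)/2, so p(p+1)/2+k is strictly between consecutive triangular numbers. So xy^2z ∉ L.
This is a contradiction; hence L is not regular.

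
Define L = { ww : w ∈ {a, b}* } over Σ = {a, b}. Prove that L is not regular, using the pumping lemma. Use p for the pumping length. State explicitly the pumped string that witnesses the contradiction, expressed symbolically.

a^{p+k} b^p a^p b^p

Suppose for contradiction that L is regular, and let p be the pumping length.
Take w = a^p b^p a^p b^p = uu where u = a^pb^p; then w ∈ L and |w| = 4p ≥ p.
The pumping lemma gives a decomposition w = xyz where |xy| ≤ p and |y| ≥ 1.
Since the first p symbols of w are all a's and |xy| ≤ p, y lies entirely in the leading a-block: y = a^k for some k with 1 ≤ k ≤ p.
Pump with i = 2: xy^2z = a^{p+k} b^p a^p b^p, of length 4p+k. Suppose this equals vv. The string starts with a and ends with b, so v does too; thus the boundary between the two copies of v is a b→a transition. There is exactly one such transition, at position 2p+k, so |v| = 2p+k and |vv| = 4p+2k ≠ 4p+k since k ≥ 1. So xy^2z ∉ L.
This contradicts the pumping lemma, so L is not regular.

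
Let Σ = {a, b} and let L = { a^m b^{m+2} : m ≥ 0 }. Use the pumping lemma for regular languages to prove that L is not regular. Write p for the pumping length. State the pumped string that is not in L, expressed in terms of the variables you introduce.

Toward a contradiction, assume L is regular with pumping length p.
Let w = a^p b^{p+2} ∈ L; note |w| = 2p+2 ≥ p.
Write w = xyz as guaranteed by the lemma, with |xy| ≤ p and |y| > 0.
Because |xy| ≤ p and w begins with p copies of a, we have y = a^k with 1 ≤ k ≤ p.
Pump with i = 2: xy^2z = a^{p+k} b^{p+2}. For this to lie in L we would need p+2 = (p+k)+2, which forces k = 0. But k ≥ 1, so xy^2z ∉ L.
This contradicts the pumping lemma, so L is not regular.

a^{p+k} b^{p+2}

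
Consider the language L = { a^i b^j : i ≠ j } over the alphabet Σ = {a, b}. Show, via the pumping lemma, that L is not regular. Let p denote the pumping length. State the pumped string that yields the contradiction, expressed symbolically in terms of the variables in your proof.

a^{p+p!} b^{p+p!}

Assume L is regular. Let p be the pumping length given by the pumping lemma.
Choose w = a^p b^{p+p!}. Since p ≠ p+p!, w ∈ L; and |w| ≥ p.
By the pumping lemma, w = xyz with |xy| ≤ p and |y| ≥ 1.
Because |xy| ≤ p and w begins with p copies of a, we have y = a^k with 1 ≤ k ≤ p.
Since 1 ≤ k ≤ p, k divides p!; set t = 1 + p!/k. Then xy^t z has p + (p!/k)·k = p + p! copies of a. Now the a-count equals the b-count, so i ≠ j fails. So xy^t z = a^{p+p!} b^{p+p!} ∉ L.
This is a contradiction; hence L is not regular.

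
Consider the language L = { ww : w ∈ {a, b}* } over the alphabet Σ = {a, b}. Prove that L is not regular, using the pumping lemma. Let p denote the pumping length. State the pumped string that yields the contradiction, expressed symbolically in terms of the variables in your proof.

a^{p+k} b^p a^p b^p

Assume L is regular. Let p be the pumping length given by the pumping lemma.
Take w = a^p b^p a^p b^p = uu where u = a^pb^p; then w ∈ L and |w| = 4p ≥ p.
By the pumping lemma, w = xyz with |xy| ≤ p and y is nonempty.
Because |xy| ≤ p and w begins with p copies of a, we have y = a^k with 1 ≤ k ≤ p.
Pump with i = 2: xy^2z = a^{p+k} b^p a^p b^p, of length 4p+k. Suppose this equals vv. The string starts with a and ends with b, so v does too; thus the boundary between the two copies of v is a b→a transition. There is exactly one such transition, at position 2p+k, so |v| = 2p+k and |vv| = 4p+2k ≠ 4p+k since k ≥ 1. So xy^2z ∉ L.
This is a contradiction; hence L is not regular.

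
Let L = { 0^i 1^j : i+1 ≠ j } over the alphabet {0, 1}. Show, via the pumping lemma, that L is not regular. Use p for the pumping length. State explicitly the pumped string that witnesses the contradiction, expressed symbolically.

0^{p+p!} 1^{p+p!+1}

Suppose for contradiction that L is regular, and let p be the pumping length.
Choose w = 0^p 1^{p+p!+1}. Since p ≠ (p+p!+1)-1 = p+p!, w ∈ L; and |w| ≥ p.
The pumping lemma gives a decomposition w = xyz where |xy| ≤ p and |y| > 0.
The first p characters of w are 0's, so xy (and hence y) consists only of 0's. Write y = 0^k, 1 ≤ k ≤ p.
Since 1 ≤ k ≤ p, k divides p!; set t = 1 + p!/k. Then xy^t z has p + (p!/k)·k = p + p! copies of 0. Now the 0-count is p+p! and (1-count)-1 = (p+p!+1)-1 = p+p!, so i+1 ≠ j fails. So xy^t z = 0^{p+p!} 1^{p+p!+1} ∉ L.
This contradicts the pumping lemma, so L is not regular.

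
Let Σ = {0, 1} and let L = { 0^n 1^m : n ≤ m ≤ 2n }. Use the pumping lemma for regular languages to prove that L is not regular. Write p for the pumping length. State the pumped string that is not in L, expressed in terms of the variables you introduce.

0^{p+k} 1^p

Suppose for contradiction that L is regular, and let p be the pumping length.
Take w = 0^p 1^p ∈ L (since p ≤ p ≤ 2p), with |w| = 2p ≥ p.
The pumping lemma gives a decomposition w = xyz where |xy| ≤ p and |y| ≥ 1.
The first p characters of w are 0's, so xy (and hence y) consists only of 0's. Write y = 0^k, 1 ≤ k ≤ p.
Pump with i = 2: xy^2z = 0^{p+k} 1^p. Now n = p+k > p = m, so the condition n ≤ m fails. Thus xy^2z ∉ L.
Contradiction. Therefore L is not regular.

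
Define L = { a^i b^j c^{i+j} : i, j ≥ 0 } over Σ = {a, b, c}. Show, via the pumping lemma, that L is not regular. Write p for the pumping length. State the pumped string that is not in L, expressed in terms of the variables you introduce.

a^{p+k} b^p c^{2p}

Assume L is regular; let p be its pumping constant.
Take w = a^p b^p c^{2p} ∈ L (with i=j=p, i+j=2p), |w| = 4p ≥ p.
By the pumping lemma, w = xyz with |xy| ≤ p and y is nonempty.
The first p characters of w are a's, so xy (and hence y) consists only of a's. Write y = a^k, 1 ≤ k ≤ p.
Consider xy^2z = a^{p+k} b^p c^{2p}. Now the a- and b-counts sum to 2p+k, but the c-count is 2p ≠ 2p+k. So xy^2z ∉ L.
This contradicts the pumping lemma, so L is not regular.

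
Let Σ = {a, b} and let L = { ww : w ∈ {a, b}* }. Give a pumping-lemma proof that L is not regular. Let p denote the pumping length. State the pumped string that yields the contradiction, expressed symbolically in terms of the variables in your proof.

Toward a contradiction, assume L is regular with pumping length p.
Take w = a^p b^p a^p b^p = uu where u = a^pb^p; then w ∈ L and |w| = 4p ≥ p.
By the pumping lemma, w = xyz with |xy| ≤ p and |y| > 0.
Because |xy| ≤ p and w begins with p copies of a, we have y = a^k with 1 ≤ k ≤ p.
Pump with i = 2: xy^2z = a^{p+k} b^p a^p b^p, of length 4p+k. Suppose this equals vv. The string starts with a and ends with b, so v does too; thus the boundary between the two copies of v is a b→a transition. There is exactly one such transition, at position 2p+k, so |v| = 2p+k and |vv| = 4p+2k ≠ 4p+k since k ≥ 1. So xy^2z ∉ L.
This is a contradiction; hence L is not regular.

a^{p+k} b^p a^p b^p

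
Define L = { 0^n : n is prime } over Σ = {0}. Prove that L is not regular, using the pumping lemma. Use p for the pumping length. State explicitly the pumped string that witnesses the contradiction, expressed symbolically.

Toward a contradiction, assume L is regular with pumping length p.
Let q be a prime with q ≥ p+2 (infinitely many primes exist), and take w = 0^q ∈ L with |w| = q ≥ p.
Write w = xyz as guaranteed by the lemma, with |xy| ≤ p and y is nonempty.
Then y = 0^k for some k with 1 ≤ k ≤ p.
Since 1 ≤ k ≤ p, |xz| = q-k. Pump with i = q+1: |xy^{q+1}z| = (q-k)+(q+1)k = q+qk = q(1+k), which is composite (both factors ≥ 2). So xy^{q+1}z = 0^{q(1+k)} ∉ L.
Contradiction. Therefore L is not regular.

0^{q(1+k)}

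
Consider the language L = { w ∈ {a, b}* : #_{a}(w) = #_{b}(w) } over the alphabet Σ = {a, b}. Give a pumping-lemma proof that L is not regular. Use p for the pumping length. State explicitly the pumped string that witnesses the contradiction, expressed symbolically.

a^{p+k} b^p

Assume L is regular; let p be its pumping constant.
Choose w = a^p b^p ∈ L with |w| = 2p ≥ p.
By the pumping lemma, w = xyz with |xy| ≤ p and |y| ≥ 1.
The first p characters of w are a's, so xy (and hence y) consists only of a's. Write y = a^k, 1 ≤ k ≤ p.
Pump with i = 2: xy^2z = a^{p+k} b^p has p+k occurrences of a but only p of b. Since k ≥ 1 the counts differ, so xy^2z ∉ L.
This contradicts the pumping lemma, so L is not regular.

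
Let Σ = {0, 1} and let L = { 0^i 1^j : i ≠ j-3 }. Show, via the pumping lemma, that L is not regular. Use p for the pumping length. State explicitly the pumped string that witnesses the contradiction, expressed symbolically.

0^{p+p!} 1^{p+p!+3}

Assume L is regular. Let p be the pumping length given by the pumping lemma.
Choose w = 0^p 1^{p+p!+3}. Since p ≠ (p+p!+3)-3 = p+p!, w ∈ L; and |w| ≥ p.
By the pumping lemma, w = xyz with |xy| ≤ p and |y| > 0.
Since the first p symbols of w are all 0's and |xy| ≤ p, y lies entirely in the leading 0-block: y = 0^k for some k with 1 ≤ k ≤ p.
Since 1 ≤ k ≤ p, k divides p!; set t = 1 + p!/k. Then xy^t z has p + (p!/k)·k = p + p! copies of 0. Now the 0-count is p+p! and (1-count)-3 = (p+p!+3)-3 = p+p!, so i ≠ j-3 fails. So xy^t z = 0^{p+p!} 1^{p+p!+3} ∉ L.
Contradiction. Therefore L is not regular.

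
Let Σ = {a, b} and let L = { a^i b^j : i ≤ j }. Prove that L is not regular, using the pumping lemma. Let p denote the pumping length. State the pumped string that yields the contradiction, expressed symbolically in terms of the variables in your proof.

Toward a contradiction, assume L is regular with pumping length p.
Choose w = a^p b^p ∈ L, with |w| = 2p ≥ p.
Write w = xyz as guaranteed by the lemma, with |xy| ≤ p and |y| > 0.
The first p characters of w are a's, so xy (and hence y) consists only of a's. Write y = a^k, 1 ≤ k ≤ p.
Consider xy^2z = a^{p+k} b^p. Since k ≥ 1, the a-count p+k exceeds the b-count p, so i ≤ j fails; thus xy^2z ∉ L.
Contradiction. Therefore L is not regular.

a^{p+k} b^p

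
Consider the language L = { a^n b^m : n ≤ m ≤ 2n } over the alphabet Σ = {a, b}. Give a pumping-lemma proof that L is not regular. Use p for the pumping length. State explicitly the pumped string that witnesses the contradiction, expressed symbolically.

Toward a contradiction, assume L is regular with pumping length p.
Take w = a^p b^p ∈ L (since p ≤ p ≤ 2p), with |w| = 2p ≥ p.
Write w = xyz as guaranteed by the lemma, with |xy| ≤ p and |y| ≥ 1.
Because |xy| ≤ p and w begins with p copies of a, we have y = a^k with 1 ≤ k ≤ p.
Pump with i = 2: xy^2z = a^{p+k} b^p. Now n = p+k > p = m, so the condition n ≤ m fails. Thus xy^2z ∉ L.
This contradicts the pumping lemma, so L is not regular.

a^{p+k} b^p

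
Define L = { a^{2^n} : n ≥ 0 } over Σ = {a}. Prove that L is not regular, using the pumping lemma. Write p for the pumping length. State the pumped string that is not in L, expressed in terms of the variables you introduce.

Suppose for contradiction that L is regular, and let p be the pumping length.
Take w = a^{2^p} ∈ L with |w| = 2^p ≥ p.
The pumping lemma gives a decomposition w = xyz where |xy| ≤ p and |y| ≥ 1.
Then y = a^k for some k with 1 ≤ k ≤ p.
Pump with i = 2: xy^2z = a^{2^p+k}. Since 1 ≤ k ≤ p < 2^p, we have 2^p < 2^p+k < 2^{p+1}, so 2^p+k is not a power of 2. So xy^2z ∉ L.
This is a contradiction; hence L is not regular.

a^{2^p+k}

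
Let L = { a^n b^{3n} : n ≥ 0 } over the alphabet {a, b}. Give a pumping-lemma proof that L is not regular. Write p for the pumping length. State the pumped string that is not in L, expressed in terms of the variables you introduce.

a^{p+k} b^{3p}

Toward a contradiction, assume L is regular with pumping length p.
Let w = a^p b^{3p} ∈ L; note |w| = 4p ≥ p.
By the pumping lemma, w = xyz with |xy| ≤ p and y is nonempty.
Because |xy| ≤ p and w begins with p copies of a, we have y = a^k with 1 ≤ k ≤ p.
Pump with i = 2: xy^2z = a^{p+k} b^{3p}. For this to lie in L we would need 3p = 3(p+k), which forces k = 0. But k ≥ 1, so xy^2z ∉ L.
This is a contradiction; hence L is not regular.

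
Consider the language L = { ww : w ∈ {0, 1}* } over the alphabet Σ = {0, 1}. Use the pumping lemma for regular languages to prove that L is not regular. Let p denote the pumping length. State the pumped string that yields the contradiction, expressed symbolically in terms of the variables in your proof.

0^{p+k} 1^p 0^p 1^p

Suppose for contradiction that L is regular, and let p be the pumping length.
Take w = 0^p 1^p 0^p 1^p = uu where u = 0^p1^p; then w ∈ L and |w| = 4p ≥ p.
The pumping lemma gives a decomposition w = xyz where |xy| ≤ p and |y| ≥ 1.
Because |xy| ≤ p and w begins with p copies of 0, we have y = 0^k with 1 ≤ k ≤ p.
Pump with i = 2: xy^2z = 0^{p+k} 1^p 0^p 1^p, of length 4p+k. Suppose this equals vv. The string starts with 0 and ends with 1, so v does too; thus the boundary between the two copies of v is a 1→0 transition. There is exactly one such transition, at position 2p+k, so |v| = 2p+k and |vv| = 4p+2k ≠ 4p+k since k ≥ 1. So xy^2z ∉ L.
This contradicts the pumping lemma, so L is not regular.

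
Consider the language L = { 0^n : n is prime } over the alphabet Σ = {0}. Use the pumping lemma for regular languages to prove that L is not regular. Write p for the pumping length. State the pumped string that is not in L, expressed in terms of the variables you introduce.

Suppose for contradiction that L is regular, and let p be the pumping length.
Let q be a prime with q ≥ p+2 (infinitely many primes exist), and take w = 0^q ∈ L with |w| = q ≥ p.
Write w = xyz as guaranteed by the lemma, with |xy| ≤ p and |y| > 0.
Then y = 0^k for some k with 1 ≤ k ≤ p.
Since 1 ≤ k ≤ p, |xz| = q-k. Pump with i = q+1: |xy^{q+1}z| = (q-k)+(q+1)k = q+qk = q(1+k), which is composite (both factors ≥ 2). So xy^{q+1}z = 0^{q(1+k)} ∉ L.
This contradicts the pumping lemma, so L is not regular.

0^{q(1+k)}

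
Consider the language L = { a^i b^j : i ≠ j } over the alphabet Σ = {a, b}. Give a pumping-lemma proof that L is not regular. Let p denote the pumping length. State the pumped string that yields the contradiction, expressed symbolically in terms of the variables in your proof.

a^{p+p!} b^{p+p!}

Toward a contradiction, assume L is regular with pumping length p.
Choose w = a^p b^{p+p!}. Since p ≠ p+p!, w ∈ L; and |w| ≥ p.
By the pumping lemma, w = xyz with |xy| ≤ p and |y| > 0.
Since the first p symbols of w are all a's and |xy| ≤ p, y lies entirely in the leading a-block: y = a^k for some k with 1 ≤ k ≤ p.
Since 1 ≤ k ≤ p, k divides p!; set t = 1 + p!/k. Then xy^t z has p + (p!/k)·k = p + p! copies of a. Now the a-count equals the b-count, so i ≠ j fails. So xy^t z = a^{p+p!} b^{p+p!} ∉ L.
This contradicts the pumping lemma, so L is not regular.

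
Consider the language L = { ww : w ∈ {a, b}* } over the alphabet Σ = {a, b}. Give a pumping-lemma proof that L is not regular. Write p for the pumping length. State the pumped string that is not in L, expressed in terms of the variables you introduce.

Toward a contradiction, assume L is regular with pumping length p.
Take w = a^p b^p a^p b^p = uu where u = a^pb^p; then w ∈ L and |w| = 4p ≥ p.
Write w = xyz as guaranteed by the lemma, with |xy| ≤ p and |y| ≥ 1.
Since the first p symbols of w are all a's and |xy| ≤ p, y lies entirely in the leading a-block: y = a^k for some k with 1 ≤ k ≤ p.
Pump with i = 2: xy^2z = a^{p+k} b^p a^p b^p, of length 4p+k. Suppose this equals vv. The string starts with a and ends with b, so v does too; thus the boundary between the two copies of v is a b→a transition. There is exactly one such transition, at position 2p+k, so |v| = 2p+k and |vv| = 4p+2k ≠ 4p+k since k ≥ 1. So xy^2z ∉ L.
Contradiction. Therefore L is not regular.

a^{p+k} b^p a^p b^p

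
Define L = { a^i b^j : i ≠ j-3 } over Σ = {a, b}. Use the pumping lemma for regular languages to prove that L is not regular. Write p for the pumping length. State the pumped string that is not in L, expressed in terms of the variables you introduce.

a^{p+p!} b^{p+p!+3}

Assume L is regular; let p be its pumping constant.
Choose w = a^p b^{p+p!+3}. Since p ≠ (p+p!+3)-3 = p+p!, w ∈ L; and |w| ≥ p.
The pumping lemma gives a decomposition w = xyz where |xy| ≤ p and y is nonempty.
Because |xy| ≤ p and w begins with p copies of a, we have y = a^k with 1 ≤ k ≤ p.
Since 1 ≤ k ≤ p, k divides p!; set t = 1 + p!/k. Then xy^t z has p + (p!/k)·k = p + p! copies of a. Now the a-count is p+p! and (b-count)-3 = (p+p!+3)-3 = p+p!, so i ≠ j-3 fails. So xy^t z = a^{p+p!} b^{p+p!+3} ∉ L.
This contradicts the pumping lemma, so L is not regular.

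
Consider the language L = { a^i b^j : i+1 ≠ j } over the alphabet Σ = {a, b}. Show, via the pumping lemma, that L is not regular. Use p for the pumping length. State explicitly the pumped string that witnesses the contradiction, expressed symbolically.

a^{p+p!} b^{p+p!+1}

Assume L is regular; let p be its pumping constant.
Choose w = a^p b^{p+p!+1}. Since p ≠ (p+p!+1)-1 = p+p!, w ∈ L; and |w| ≥ p.
Write w = xyz as guaranteed by the lemma, with |xy| ≤ p and y is nonempty.
The first p characters of w are a's, so xy (and hence y) consists only of a's. Write y = a^k, 1 ≤ k ≤ p.
Since 1 ≤ k ≤ p, k divides p!; set t = 1 + p!/k. Then xy^t z has p + (p!/k)·k = p + p! copies of a. Now the a-count is p+p! and (b-count)-1 = (p+p!+1)-1 = p+p!, so i+1 ≠ j fails. So xy^t z = a^{p+p!} b^{p+p!+1} ∉ L.
Contradiction. Therefore L is not regular.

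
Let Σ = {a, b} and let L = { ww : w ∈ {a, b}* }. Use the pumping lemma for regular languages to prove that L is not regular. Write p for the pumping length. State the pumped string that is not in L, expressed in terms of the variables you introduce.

Assume L is regular. Let p be the pumping length given by the pumping lemma.
Take w = a^p b^p a^p b^p = uu where u = a^pb^p; then w ∈ L and |w| = 4p ≥ p.
By the pumping lemma, w = xyz with |xy| ≤ p and |y| ≥ 1.
Since the first p symbols of w are all a's and |xy| ≤ p, y lies entirely in the leading a-block: y = a^k for some k with 1 ≤ k ≤ p.
Pump with i = 2: xy^2z = a^{p+k} b^p a^p b^p, of length 4p+k. Suppose this equals vv. The string starts with a and ends with b, so v does too; thus the boundary between the two copies of v is a b→a transition. There is exactly one such transition, at position 2p+k, so |v| = 2p+k and |vv| = 4p+2k ≠ 4p+k since k ≥ 1. So xy^2z ∉ L.
This is a contradiction; hence L is not regular.

a^{p+k} b^p a^p b^p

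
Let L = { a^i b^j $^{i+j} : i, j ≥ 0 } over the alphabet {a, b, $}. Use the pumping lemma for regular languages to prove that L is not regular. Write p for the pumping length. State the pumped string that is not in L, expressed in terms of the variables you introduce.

a^{p+k} b^p $^{2p}

Assume L is regular; let p be its pumping constant.
Take w = a^p b^p $^{2p} ∈ L (with i=j=p, i+j=2p), |w| = 4p ≥ p.
By the pumping lemma, w = xyz with |xy| ≤ p and |y| ≥ 1.
Because |xy| ≤ p and w begins with p copies of a, we have y = a^k with 1 ≤ k ≤ p.
Consider xy^2z = a^{p+k} b^p $^{2p}. Now the a- and b-counts sum to 2p+k, but the $-count is 2p ≠ 2p+k. So xy^2z ∉ L.
This is a contradiction; hence L is not regular.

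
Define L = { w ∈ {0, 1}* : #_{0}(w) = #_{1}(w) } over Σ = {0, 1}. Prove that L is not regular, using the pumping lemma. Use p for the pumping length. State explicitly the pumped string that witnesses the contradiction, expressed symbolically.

0^{p+k} 1^p

Suppose for contradiction that L is regular, and let p be the pumping length.
Choose w = 0^p 1^p ∈ L with |w| = 2p ≥ p.
The pumping lemma gives a decomposition w = xyz where |xy| ≤ p and |y| ≥ 1.
Since the first p symbols of w are all 0's and |xy| ≤ p, y lies entirely in the leading 0-block: y = 0^k for some k with 1 ≤ k ≤ p.
Pump with i = 2: xy^2z = 0^{p+k} 1^p has p+k occurrences of 0 but only p of 1. Since k ≥ 1 the counts differ, so xy^2z ∉ L.
This contradicts the pumping lemma, so L is not regular.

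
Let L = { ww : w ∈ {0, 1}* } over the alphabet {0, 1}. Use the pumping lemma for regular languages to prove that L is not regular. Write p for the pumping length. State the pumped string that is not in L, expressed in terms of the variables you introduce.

Assume L is regular; let p be its pumping constant.
Take w = 0^p 1^p 0^p 1^p = uu where u = 0^p1^p; then w ∈ L and |w| = 4p ≥ p.
The pumping lemma gives a decomposition w = xyz where |xy| ≤ p and |y| ≥ 1.
Since the first p symbols of w are all 0's and |xy| ≤ p, y lies entirely in the leading 0-block: y = 0^k for some k with 1 ≤ k ≤ p.
Pump with i = 2: xy^2z = 0^{p+k} 1^p 0^p 1^p, of length 4p+k. Suppose this equals vv. The string starts with 0 and ends with 1, so v does too; thus the boundary between the two copies of v is a 1→0 transition. There is exactly one such transition, at position 2p+k, so |v| = 2p+k and |vv| = 4p+2k ≠ 4p+k since k ≥ 1. So xy^2z ∉ L.
This is a contradiction; hence L is not regular.

0^{p+k} 1^p 0^p 1^p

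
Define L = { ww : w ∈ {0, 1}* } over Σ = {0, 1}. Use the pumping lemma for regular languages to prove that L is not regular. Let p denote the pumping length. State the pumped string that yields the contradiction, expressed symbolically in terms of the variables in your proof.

0^{p+k} 1^p 0^p 1^p

Toward a contradiction, assume L is regular with pumping length p.
Take w = 0^p 1^p 0^p 1^p = uu where u = 0^p1^p; then w ∈ L and |w| = 4p ≥ p.
Write w = xyz as guaranteed by the lemma, with |xy| ≤ p and |y| > 0.
Since the first p symbols of w are all 0's and |xy| ≤ p, y lies entirely in the leading 0-block: y = 0^k for some k with 1 ≤ k ≤ p.
Pump with i = 2: xy^2z = 0^{p+k} 1^p 0^p 1^p, of length 4p+k. Suppose this equals vv. The string starts with 0 and ends with 1, so v does too; thus the boundary between the two copies of v is a 1→0 transition. There is exactly one such transition, at position 2p+k, so |v| = 2p+k and |vv| = 4p+2k ≠ 4p+k since k ≥ 1. So xy^2z ∉ L.
This contradicts the pumping lemma, so L is not regular.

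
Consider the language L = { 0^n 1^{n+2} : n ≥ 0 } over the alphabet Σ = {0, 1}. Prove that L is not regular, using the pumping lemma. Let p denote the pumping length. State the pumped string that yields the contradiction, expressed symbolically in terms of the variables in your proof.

Suppose for contradiction that L is regular, and let p be the pumping length.
Let w = 0^p 1^{p+2} ∈ L; note |w| = 2p+2 ≥ p.
Write w = xyz as guaranteed by the lemma, with |xy| ≤ p and y is nonempty.
Because |xy| ≤ p and w begins with p copies of 0, we have y = 0^k with 1 ≤ k ≤ p.
Pump with i = 2: xy^2z = 0^{p+k} 1^{p+2}. For this to lie in L we would need p+2 = (p+k)+2, which forces k = 0. But k ≥ 1, so xy^2z ∉ L.
This contradicts the pumping lemma, so L is not regular.

0^{p+k} 1^{p+2}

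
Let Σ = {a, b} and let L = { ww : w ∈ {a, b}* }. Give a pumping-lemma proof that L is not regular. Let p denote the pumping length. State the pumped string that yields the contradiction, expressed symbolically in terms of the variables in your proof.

Assume L is regular. Let p be the pumping length given by the pumping lemma.
Take w = a^p b^p a^p b^p = uu where u = a^pb^p; then w ∈ L and |w| = 4p ≥ p.
Write w = xyz as guaranteed by the lemma, with |xy| ≤ p and |y| > 0.
Because |xy| ≤ p and w begins with p copies of a, we have y = a^k with 1 ≤ k ≤ p.
Pump with i = 2: xy^2z = a^{p+k} b^p a^p b^p, of length 4p+k. Suppose this equals vv. The string starts with a and ends with b, so v does too; thus the boundary between the two copies of v is a b→a transition. There is exactly one such transition, at position 2p+k, so |v| = 2p+k and |vv| = 4p+2k ≠ 4p+k since k ≥ 1. So xy^2z ∉ L.
This contradicts the pumping lemma, so L is not regular.

a^{p+k} b^p a^p b^p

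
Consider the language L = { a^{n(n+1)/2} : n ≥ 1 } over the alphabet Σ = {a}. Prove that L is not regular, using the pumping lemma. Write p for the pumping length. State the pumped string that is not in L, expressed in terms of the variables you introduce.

a^{p(p+1)/2+k}

Assume L is regular; let p be its pumping constant.
Take w = a^{p(p+1)/2} ∈ L with |w| = p(p+1)/2 ≥ p.
Write w = xyz as guaranteed by the lemma, with |xy| ≤ p and y is nonempty.
Then y = a^k for some k with 1 ≤ k ≤ p.
Pump with i = 2: xy^2z = a^{p(p+1)/2+k}. Since 1 ≤ k ≤ p, p(p+1)/2 < p(p+1)/2+k ≤ p(p+1)/2+p < (p+1)(p+2)/2, so p(p+1)/2+k is strictly between consecutive triangular numbers. So xy^2z ∉ L.
This contradicts the pumping lemma, so L is not regular.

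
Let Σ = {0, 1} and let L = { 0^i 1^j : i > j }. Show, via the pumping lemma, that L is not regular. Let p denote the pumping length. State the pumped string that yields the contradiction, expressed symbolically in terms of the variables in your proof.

Assume L is regular. Let p be the pumping length given by the pumping lemma.
Choose w = 0^{p+1} 1^p ∈ L, with |w| = 2p+1 ≥ p.
By the pumping lemma, w = xyz with |xy| ≤ p and |y| ≥ 1.
Because |xy| ≤ p and w begins with p copies of 0, we have y = 0^k with 1 ≤ k ≤ p.
Consider xy^0z = xz = 0^{p+1-k} 1^p. Since k ≥ 1, the 0-count p+1-k is at most p, so i > j fails; thus xz ∉ L.
Contradiction. Therefore L is not regular.

0^{p+1-k} 1^p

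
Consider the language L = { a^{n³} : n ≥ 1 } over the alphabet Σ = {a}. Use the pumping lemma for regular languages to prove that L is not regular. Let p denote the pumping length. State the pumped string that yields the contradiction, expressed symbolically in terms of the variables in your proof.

Assume L is regular; let p be its pumping constant.
Take w = a^{p³} ∈ L with |w| = p³ ≥ p.
Write w = xyz as guaranteed by the lemma, with |xy| ≤ p and |y| > 0.
Then y = a^k for some k with 1 ≤ k ≤ p.
Pump with i = 2: xy^2z = a^{p³+k}. Since 1 ≤ k ≤ p, p³ < p³+k ≤ p³+p < p³+3p²+3p+1 = (p+1)³, so p³+k is not a perfect cube. So xy^2z ∉ L.
This contradicts the pumping lemma, so L is not regular.

a^{p³+k}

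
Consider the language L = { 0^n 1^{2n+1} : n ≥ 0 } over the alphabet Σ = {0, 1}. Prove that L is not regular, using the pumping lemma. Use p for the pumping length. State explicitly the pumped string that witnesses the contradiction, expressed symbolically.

Suppose for contradiction that L is regular, and let p be the pumping length.
Take w = 0^p 1^{2p+1}. Then w ∈ L and |w| = 3p+1 ≥ p.
The pumping lemma gives a decomposition w = xyz where |xy| ≤ p and |y| ≥ 1.
Since the first p symbols of w are all 0's and |xy| ≤ p, y lies entirely in the leading 0-block: y = 0^k for some k with 1 ≤ k ≤ p.
Pump with i = 2: xy^2z = 0^{p+k} 1^{2p+1}. For this to lie in L we would need 2p+1 = 2(p+k)+1, which forces k = 0. But k ≥ 1, so xy^2z ∉ L.
This is a contradiction; hence L is not regular.

0^{p+k} 1^{2p+1}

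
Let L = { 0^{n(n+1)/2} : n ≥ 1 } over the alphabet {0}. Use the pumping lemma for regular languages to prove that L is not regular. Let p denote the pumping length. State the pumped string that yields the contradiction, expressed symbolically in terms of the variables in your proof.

Suppose for contradiction that L is regular, and let p be the pumping length.
Take w = 0^{p(p+1)/2} ∈ L with |w| = p(p+1)/2 ≥ p.
The pumping lemma gives a decomposition w = xyz where |xy| ≤ p and |y| ≥ 1.
Then y = 0^k for some k with 1 ≤ k ≤ p.
Pump with i = 2: xy^2z = 0^{p(p+1)/2+k}. Since 1 ≤ k ≤ p, p(p+1)/2 < p(p+1)/2+k ≤ p(p+1)/2+p < (p+1)(p+2)/2, so p(p+1)/2+k is strictly between consecutive triangular numbers. So xy^2z ∉ L.
This contradicts the pumping lemma, so L is not regular.

0^{p(p+1)/2+k}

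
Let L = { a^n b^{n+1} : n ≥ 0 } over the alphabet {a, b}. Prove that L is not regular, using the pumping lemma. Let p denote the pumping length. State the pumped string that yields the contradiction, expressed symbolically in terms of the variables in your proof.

Assume L is regular. Let p be the pumping length given by the pumping lemma.
Choose w = a^p b^{p+1}, which is in L with |w| = 2p+1 ≥ p.
By the pumping lemma, w = xyz with |xy| ≤ p and |y| > 0.
The first p characters of w are a's, so xy (and hence y) consists only of a's. Write y = a^k, 1 ≤ k ≤ p.
Pump with i = 2: xy^2z = a^{p+k} b^{p+1}. For this to lie in L we would need p+1 = (p+k)+1, which forces k = 0. But k ≥ 1, so xy^2z ∉ L.
Contradiction. Therefore L is not regular.

a^{p+k} b^{p+1}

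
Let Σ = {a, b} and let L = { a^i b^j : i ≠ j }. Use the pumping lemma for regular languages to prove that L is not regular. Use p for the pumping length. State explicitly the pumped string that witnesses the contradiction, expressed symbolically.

a^{p+p!} b^{p+p!}

Assume L is regular. Let p be the pumping length given by the pumping lemma.
Choose w = a^p b^{p+p!}. Since p ≠ p+p!, w ∈ L; and |w| ≥ p.
The pumping lemma gives a decomposition w = xyz where |xy| ≤ p and y is nonempty.
Because |xy| ≤ p and w begins with p copies of a, we have y = a^k with 1 ≤ k ≤ p.
Since 1 ≤ k ≤ p, k divides p!; set t = 1 + p!/k. Then xy^t z has p + (p!/k)·k = p + p! copies of a. Now the a-count equals the b-count, so i ≠ j fails. So xy^t z = a^{p+p!} b^{p+p!} ∉ L.
This is a contradiction; hence L is not regular.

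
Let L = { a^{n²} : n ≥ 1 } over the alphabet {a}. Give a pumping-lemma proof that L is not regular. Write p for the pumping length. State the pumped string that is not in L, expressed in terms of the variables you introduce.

Assume L is regular. Let p be the pumping length given by the pumping lemma.
Take w = a^{p²} ∈ L with |w| = p² ≥ p.
Write w = xyz as guaranteed by the lemma, with |xy| ≤ p and |y| ≥ 1.
Then y = a^k for some k with 1 ≤ k ≤ p.
Pump with i = 2: xy^2z = a^{p²+k}. Since 1 ≤ k ≤ p, p² < p²+k ≤ p²+p < (p+1)², so p²+k lies strictly between consecutive squares and is not a perfect square. So xy^2z ∉ L.
This contradicts the pumping lemma, so L is not regular.

a^{p²+k}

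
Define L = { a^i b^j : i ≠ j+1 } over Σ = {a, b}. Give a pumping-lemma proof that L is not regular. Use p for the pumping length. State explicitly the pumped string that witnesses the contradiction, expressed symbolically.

Assume L is regular. Let p be the pumping length given by the pumping lemma.
Choose w = a^p b^{p+p!-1}. Since p ≠ (p+p!-1)+1 = p+p!, w ∈ L; and |w| ≥ p.
By the pumping lemma, w = xyz with |xy| ≤ p and |y| > 0.
Since the first p symbols of w are all a's and |xy| ≤ p, y lies entirely in the leading a-block: y = a^k for some k with 1 ≤ k ≤ p.
Since 1 ≤ k ≤ p, k divides p!; set t = 1 + p!/k. Then xy^t z has p + (p!/k)·k = p + p! copies of a. Now the a-count is p+p! and (b-count)+1 = (p+p!-1)+1 = p+p!, so i ≠ j+1 fails. So xy^t z = a^{p+p!} b^{p+p!-1} ∉ L.
This contradicts the pumping lemma, so L is not regular.

a^{p+p!} b^{p+p!-1}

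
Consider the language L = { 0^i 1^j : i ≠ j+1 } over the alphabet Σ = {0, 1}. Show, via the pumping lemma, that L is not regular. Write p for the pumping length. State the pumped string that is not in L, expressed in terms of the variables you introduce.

Assume L is regular; let p be its pumping constant.
Choose w = 0^p 1^{p+p!-1}. Since p ≠ (p+p!-1)+1 = p+p!, w ∈ L; and |w| ≥ p.
The pumping lemma gives a decomposition w = xyz where |xy| ≤ p and |y| ≥ 1.
The first p characters of w are 0's, so xy (and hence y) consists only of 0's. Write y = 0^k, 1 ≤ k ≤ p.
Since 1 ≤ k ≤ p, k divides p!; set t = 1 + p!/k. Then xy^t z has p + (p!/k)·k = p + p! copies of 0. Now the 0-count is p+p! and (1-count)+1 = (p+p!-1)+1 = p+p!, so i ≠ j+1 fails. So xy^t z = 0^{p+p!} 1^{p+p!-1} ∉ L.
Contradiction. Therefore L is not regular.

0^{p+p!} 1^{p+p!-1}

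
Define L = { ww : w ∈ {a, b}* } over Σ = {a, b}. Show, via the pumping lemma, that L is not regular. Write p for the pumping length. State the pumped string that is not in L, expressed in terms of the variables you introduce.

a^{p+k} b^p a^p b^p

Assume L is regular; let p be its pumping constant.
Take w = a^p b^p a^p b^p = uu where u = a^pb^p; then w ∈ L and |w| = 4p ≥ p.
By the pumping lemma, w = xyz with |xy| ≤ p and |y| > 0.
Since the first p symbols of w are all a's and |xy| ≤ p, y lies entirely in the leading a-block: y = a^k for some k with 1 ≤ k ≤ p.
Pump with i = 2: xy^2z = a^{p+k} b^p a^p b^p, of length 4p+k. Suppose this equals vv. The string starts with a and ends with b, so v does too; thus the boundary between the two copies of v is a b→a transition. There is exactly one such transition, at position 2p+k, so |v| = 2p+k and |vv| = 4p+2k ≠ 4p+k since k ≥ 1. So xy^2z ∉ L.
This contradicts the pumping lemma, so L is not regular.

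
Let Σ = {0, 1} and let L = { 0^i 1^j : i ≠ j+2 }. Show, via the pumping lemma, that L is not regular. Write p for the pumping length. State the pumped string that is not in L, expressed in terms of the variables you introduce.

0^{p+p!} 1^{p+p!-2}

Suppose for contradiction that L is regular, and let p be the pumping length.
Choose w = 0^p 1^{p+p!-2}. Since p ≠ (p+p!-2)+2 = p+p!, w ∈ L; and |w| ≥ p.
The pumping lemma gives a decomposition w = xyz where |xy| ≤ p and |y| ≥ 1.
The first p characters of w are 0's, so xy (and hence y) consists only of 0's. Write y = 0^k, 1 ≤ k ≤ p.
Since 1 ≤ k ≤ p, k divides p!; set t = 1 + p!/k. Then xy^t z has p + (p!/k)·k = p + p! copies of 0. Now the 0-count is p+p! and (1-count)+2 = (p+p!-2)+2 = p+p!, so i ≠ j+2 fails. So xy^t z = 0^{p+p!} 1^{p+p!-2} ∉ L.
This contradicts the pumping lemma, so L is not regular.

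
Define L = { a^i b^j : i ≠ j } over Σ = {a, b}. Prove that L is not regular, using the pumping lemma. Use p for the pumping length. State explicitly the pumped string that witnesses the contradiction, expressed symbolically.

Assume L is regular; let p be its pumping constant.
Choose w = a^p b^{p+p!}. Since p ≠ p+p!, w ∈ L; and |w| ≥ p.
The pumping lemma gives a decomposition w = xyz where |xy| ≤ p and y is nonempty.
Since the first p symbols of w are all a's and |xy| ≤ p, y lies entirely in the leading a-block: y = a^k for some k with 1 ≤ k ≤ p.
Since 1 ≤ k ≤ p, k divides p!; set t = 1 + p!/k. Then xy^t z has p + (p!/k)·k = p + p! copies of a. Now the a-count equals the b-count, so i ≠ j fails. So xy^t z = a^{p+p!} b^{p+p!} ∉ L.
This contradicts the pumping lemma, so L is not regular.

a^{p+p!} b^{p+p!}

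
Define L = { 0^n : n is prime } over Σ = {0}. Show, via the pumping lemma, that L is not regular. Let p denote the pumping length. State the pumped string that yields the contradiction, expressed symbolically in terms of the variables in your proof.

0^{q(1+k)}

Suppose for contradiction that L is regular, and let p be the pumping length.
Let q be a prime with q ≥ p+2 (infinitely many primes exist), and take w = 0^q ∈ L with |w| = q ≥ p.
The pumping lemma gives a decomposition w = xyz where |xy| ≤ p and |y| > 0.
Then y = 0^k for some k with 1 ≤ k ≤ p.
Since 1 ≤ k ≤ p, |xz| = q-k. Pump with i = q+1: |xy^{q+1}z| = (q-k)+(q+1)k = q+qk = q(1+k), which is composite (both factors ≥ 2). So xy^{q+1}z = 0^{q(1+k)} ∉ L.
This is a contradiction; hence L is not regular.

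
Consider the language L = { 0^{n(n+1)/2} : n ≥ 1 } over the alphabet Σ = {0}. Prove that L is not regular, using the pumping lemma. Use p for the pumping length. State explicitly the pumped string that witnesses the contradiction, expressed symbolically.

Suppose for contradiction that L is regular, and let p be the pumping length.
Take w = 0^{p(p+1)/2} ∈ L with |w| = p(p+1)/2 ≥ p.
Write w = xyz as guaranteed by the lemma, with |xy| ≤ p and y is nonempty.
Then y = 0^k for some k with 1 ≤ k ≤ p.
Pump with i = 2: xy^2z = 0^{p(p+1)/2+k}. Since 1 ≤ k ≤ p, p(p+1)/2 < p(p+1)/2+k ≤ p(p+1)/2+p < (p+1)(p+2)/2, so p(p+1)/2+k is strictly between consecutive triangular numbers. So xy^2z ∉ L.
Contradiction. Therefore L is not regular.

0^{p(p+1)/2+k}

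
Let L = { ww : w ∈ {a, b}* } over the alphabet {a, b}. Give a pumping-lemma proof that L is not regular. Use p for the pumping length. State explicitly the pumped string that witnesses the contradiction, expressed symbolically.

Assume L is regular. Let p be the pumping length given by the pumping lemma.
Take w = a^p b^p a^p b^p = uu where u = a^pb^p; then w ∈ L and |w| = 4p ≥ p.
By the pumping lemma, w = xyz with |xy| ≤ p and y is nonempty.
The first p characters of w are a's, so xy (and hence y) consists only of a's. Write y = a^k, 1 ≤ k ≤ p.
Pump with i = 2: xy^2z = a^{p+k} b^p a^p b^p, of length 4p+k. Suppose this equals vv. The string starts with a and ends with b, so v does too; thus the boundary between the two copies of v is a b→a transition. There is exactly one such transition, at position 2p+k, so |v| = 2p+k and |vv| = 4p+2k ≠ 4p+k since k ≥ 1. So xy^2z ∉ L.
Contradiction. Therefore L is not regular.

a^{p+k} b^p a^p b^p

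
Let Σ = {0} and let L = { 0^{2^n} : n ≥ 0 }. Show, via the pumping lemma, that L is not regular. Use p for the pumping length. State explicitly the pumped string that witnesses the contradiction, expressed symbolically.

0^{2^p+k}

Assume L is regular. Let p be the pumping length given by the pumping lemma.
Take w = 0^{2^p} ∈ L with |w| = 2^p ≥ p.
By the pumping lemma, w = xyz with |xy| ≤ p and |y| > 0.
Then y = 0^k for some k with 1 ≤ k ≤ p.
Pump with i = 2: xy^2z = 0^{2^p+k}. Since 1 ≤ k ≤ p < 2^p, we have 2^p < 2^p+k < 2^{p+1}, so 2^p+k is not a power of 2. So xy^2z ∉ L.
This is a contradiction; hence L is not regular.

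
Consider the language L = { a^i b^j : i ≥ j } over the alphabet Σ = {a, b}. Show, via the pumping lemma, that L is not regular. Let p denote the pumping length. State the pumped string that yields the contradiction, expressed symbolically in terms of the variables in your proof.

a^{p-k} b^p

Assume L is regular. Let p be the pumping length given by the pumping lemma.
Choose w = a^p b^p ∈ L, with |w| = 2p ≥ p.
By the pumping lemma, w = xyz with |xy| ≤ p and |y| ≥ 1.
Since the first p symbols of w are all a's and |xy| ≤ p, y lies entirely in the leading a-block: y = a^k for some k with 1 ≤ k ≤ p.
Consider xy^0z = xz = a^{p-k} b^p. Since k ≥ 1, the a-count p-k is less than p, so i ≥ j fails; thus xz ∉ L.
Contradiction. Therefore L is not regular.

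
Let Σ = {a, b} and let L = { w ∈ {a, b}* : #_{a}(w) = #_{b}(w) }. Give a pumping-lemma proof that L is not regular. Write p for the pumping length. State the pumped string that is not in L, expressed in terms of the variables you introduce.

a^{p+k} b^p

Assume L is regular; let p be its pumping constant.
Choose w = a^p b^p ∈ L with |w| = 2p ≥ p.
The pumping lemma gives a decomposition w = xyz where |xy| ≤ p and |y| ≥ 1.
Since the first p symbols of w are all a's and |xy| ≤ p, y lies entirely in the leading a-block: y = a^k for some k with 1 ≤ k ≤ p.
Pump with i = 2: xy^2z = a^{p+k} b^p has p+k occurrences of a but only p of b. Since k ≥ 1 the counts differ, so xy^2z ∉ L.
This is a contradiction; hence L is not regular.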